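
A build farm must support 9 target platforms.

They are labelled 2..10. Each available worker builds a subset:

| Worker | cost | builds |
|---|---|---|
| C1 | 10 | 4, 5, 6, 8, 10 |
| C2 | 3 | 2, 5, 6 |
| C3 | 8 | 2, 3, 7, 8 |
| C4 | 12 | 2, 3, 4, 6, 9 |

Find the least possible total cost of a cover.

30

C1, C3, C4 together cover every platform (C1 ∪ C3 ∪ C4 = {2, 3, 4, 5, 6, 7, 8, 9, 10}); total cost 10 + 8 + 12 = 30.
The greedy pick C2, C3, C1, C4 costs 33; no covering selection beats 30.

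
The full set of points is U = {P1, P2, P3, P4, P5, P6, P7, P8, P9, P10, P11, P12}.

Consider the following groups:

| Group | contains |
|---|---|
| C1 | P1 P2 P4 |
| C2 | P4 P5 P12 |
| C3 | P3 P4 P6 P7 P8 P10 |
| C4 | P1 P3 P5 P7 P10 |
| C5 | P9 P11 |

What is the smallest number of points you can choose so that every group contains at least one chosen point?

Take H = {P4, P10, P11}. Each listed group contains at least one of these, so H is a hitting set of size 3.
No choice of 2 points meets every group, so 3 is the minimum.

3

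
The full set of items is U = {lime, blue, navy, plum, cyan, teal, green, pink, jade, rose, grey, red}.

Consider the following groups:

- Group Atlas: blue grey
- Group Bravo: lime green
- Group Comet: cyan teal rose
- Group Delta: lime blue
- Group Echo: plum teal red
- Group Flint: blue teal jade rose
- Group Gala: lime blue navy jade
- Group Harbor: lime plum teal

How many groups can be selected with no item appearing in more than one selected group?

3

Atlas, Bravo, Comet are pairwise disjoint (Atlas={blue,grey}; Bravo={lime,green}; Comet={cyan,teal,rose}).
Every remaining group overlaps one of these, and no 4 of the listed groups are pairwise disjoint, so 3 is the maximum.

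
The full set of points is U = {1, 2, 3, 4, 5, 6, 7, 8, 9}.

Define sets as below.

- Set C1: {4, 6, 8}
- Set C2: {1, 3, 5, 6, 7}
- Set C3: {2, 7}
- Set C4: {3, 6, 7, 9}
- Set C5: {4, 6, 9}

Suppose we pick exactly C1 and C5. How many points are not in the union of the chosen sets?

5

Union of C1, C5 = {4, 6, 8, 9}.
Not covered: 1, 2, 3, 5, 7 — 5 points.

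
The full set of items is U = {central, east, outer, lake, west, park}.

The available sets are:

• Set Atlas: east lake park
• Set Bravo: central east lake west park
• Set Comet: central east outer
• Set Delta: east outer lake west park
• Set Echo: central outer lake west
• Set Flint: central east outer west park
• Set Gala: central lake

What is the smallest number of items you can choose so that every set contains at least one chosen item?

The 2 items {east, lake} hit every set.
No single item lies in every set, so at least 2 are needed and 2 is optimal.

2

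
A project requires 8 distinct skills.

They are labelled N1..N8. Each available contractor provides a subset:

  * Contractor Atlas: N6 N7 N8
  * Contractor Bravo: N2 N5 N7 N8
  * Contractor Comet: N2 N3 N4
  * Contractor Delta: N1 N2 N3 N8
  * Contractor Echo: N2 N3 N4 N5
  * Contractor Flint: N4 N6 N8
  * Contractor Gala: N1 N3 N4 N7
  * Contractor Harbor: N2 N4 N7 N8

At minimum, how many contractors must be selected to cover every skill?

3

Take {Bravo, Flint, Gala}. Their union is {N1, N2, N3, N4, N5, N6, N7, N8}, which is all 8 skills.
No 2 of the 8 contractors cover everything (all 28 combinations miss at least one skill), so 3 is optimal.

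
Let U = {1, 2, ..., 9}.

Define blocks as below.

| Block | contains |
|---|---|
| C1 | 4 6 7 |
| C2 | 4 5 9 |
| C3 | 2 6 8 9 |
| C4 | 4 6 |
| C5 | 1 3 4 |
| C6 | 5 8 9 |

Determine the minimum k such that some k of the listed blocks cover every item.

C1 and C2 and C3 and C5 together: C1 ∪ C2 ∪ C3 ∪ C5 = {1, 2, 3, 4, 5, 6, 7, 8, 9} — every item is covered.
No 3 of the 6 blocks cover everything (all 20 combinations miss at least one item), so 4 is optimal.

4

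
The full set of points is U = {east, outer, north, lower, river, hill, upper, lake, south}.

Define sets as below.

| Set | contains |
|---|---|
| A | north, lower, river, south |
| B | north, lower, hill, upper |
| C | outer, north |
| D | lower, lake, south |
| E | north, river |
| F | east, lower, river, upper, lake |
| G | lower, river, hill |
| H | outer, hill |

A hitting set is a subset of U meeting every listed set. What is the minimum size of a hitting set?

3

Take T = {north, hill, lake}. Each listed set contains at least one of these, so T is a hitting set of size 3.
The sets D, E, H are pairwise disjoint, so any hitting set needs a separate point for each — at least 3. Hence 3 is optimal.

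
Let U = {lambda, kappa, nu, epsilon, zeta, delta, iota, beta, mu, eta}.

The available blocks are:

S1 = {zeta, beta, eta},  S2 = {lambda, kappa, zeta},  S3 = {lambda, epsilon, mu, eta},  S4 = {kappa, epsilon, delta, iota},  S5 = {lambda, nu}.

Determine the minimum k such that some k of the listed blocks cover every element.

Take {S1, S3, S4, S5}. Their union is {lambda, kappa, nu, epsilon, zeta, delta, iota, beta, mu, eta}, which is all 10 elements.
No 3 of the 5 blocks cover everything (all 10 combinations miss at least one element), so 4 is optimal.

4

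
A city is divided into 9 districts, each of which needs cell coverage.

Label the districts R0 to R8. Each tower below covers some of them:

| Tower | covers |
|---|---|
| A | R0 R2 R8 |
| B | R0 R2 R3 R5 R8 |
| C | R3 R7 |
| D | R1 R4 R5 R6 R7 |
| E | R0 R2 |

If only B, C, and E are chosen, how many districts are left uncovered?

3

Union of B, C, E = {R0, R2, R3, R5, R7, R8}.
Not covered: R1, R4, R6 — 3 districts.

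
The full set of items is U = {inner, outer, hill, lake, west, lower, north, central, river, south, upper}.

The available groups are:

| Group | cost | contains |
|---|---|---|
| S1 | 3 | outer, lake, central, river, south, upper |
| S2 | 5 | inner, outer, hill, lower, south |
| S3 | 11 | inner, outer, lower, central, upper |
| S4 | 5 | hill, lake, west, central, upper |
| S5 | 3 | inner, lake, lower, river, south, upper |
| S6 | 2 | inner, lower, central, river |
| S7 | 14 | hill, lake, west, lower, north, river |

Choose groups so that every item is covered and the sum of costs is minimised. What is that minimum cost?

19

S1, S6, S7 together cover every item (S1 ∪ S6 ∪ S7 = {inner, outer, hill, lake, west, lower, north, central, river, south, upper}); total cost 3 + 2 + 14 = 19.
The greedy pick S1, S6, S4, S7 costs 24; no covering selection beats 19.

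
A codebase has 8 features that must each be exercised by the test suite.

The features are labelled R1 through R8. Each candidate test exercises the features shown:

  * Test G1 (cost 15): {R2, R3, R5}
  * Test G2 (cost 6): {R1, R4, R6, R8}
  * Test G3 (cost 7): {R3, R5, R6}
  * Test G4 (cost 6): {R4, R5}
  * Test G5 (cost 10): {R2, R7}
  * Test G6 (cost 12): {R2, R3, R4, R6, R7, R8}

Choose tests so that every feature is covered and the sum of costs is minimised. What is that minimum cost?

G2, G3, G5 together cover every feature (G2 ∪ G3 ∪ G5 = {R1, R2, R3, R4, R5, R6, R7, R8}); total cost 6 + 7 + 10 = 23.
No covering selection has total cost below 23.

23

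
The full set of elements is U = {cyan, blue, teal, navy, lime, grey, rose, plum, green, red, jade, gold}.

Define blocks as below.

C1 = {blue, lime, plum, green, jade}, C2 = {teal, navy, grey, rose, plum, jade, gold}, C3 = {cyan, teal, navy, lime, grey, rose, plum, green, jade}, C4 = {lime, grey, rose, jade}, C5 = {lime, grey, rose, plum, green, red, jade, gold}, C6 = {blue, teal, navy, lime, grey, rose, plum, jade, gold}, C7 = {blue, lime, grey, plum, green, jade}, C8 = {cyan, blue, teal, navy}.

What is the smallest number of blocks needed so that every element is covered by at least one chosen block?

Take {C5, C8}. Their union is {cyan, blue, teal, navy, lime, grey, rose, plum, green, red, jade, gold}, which is all 12 elements.
No single block has all 12 elements (the largest, C3, has 9), so 2 is optimal.

2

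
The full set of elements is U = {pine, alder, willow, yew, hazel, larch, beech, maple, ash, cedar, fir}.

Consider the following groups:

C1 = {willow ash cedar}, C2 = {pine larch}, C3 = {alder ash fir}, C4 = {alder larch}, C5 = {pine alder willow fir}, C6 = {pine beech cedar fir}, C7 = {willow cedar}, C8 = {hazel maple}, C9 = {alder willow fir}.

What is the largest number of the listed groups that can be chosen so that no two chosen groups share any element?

4

C2, C3, C7, C8 are pairwise disjoint (C2={pine,larch}; C3={alder,ash,fir}; C7={willow,cedar}; C8={hazel,maple}).
Every remaining group overlaps one of these, and no 5 of the listed groups are pairwise disjoint, so 4 is the maximum.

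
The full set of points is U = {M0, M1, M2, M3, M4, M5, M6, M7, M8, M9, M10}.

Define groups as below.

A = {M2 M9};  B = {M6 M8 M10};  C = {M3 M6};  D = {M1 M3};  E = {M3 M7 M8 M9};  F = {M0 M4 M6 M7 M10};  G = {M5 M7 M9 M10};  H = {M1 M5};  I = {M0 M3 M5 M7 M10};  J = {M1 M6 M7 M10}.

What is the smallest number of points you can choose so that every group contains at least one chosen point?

4

Take T = {M1, M3, M6, M9}. Each listed group contains at least one of these, so T is a hitting set of size 4.
No choice of 3 points meets every group, so 4 is the minimum.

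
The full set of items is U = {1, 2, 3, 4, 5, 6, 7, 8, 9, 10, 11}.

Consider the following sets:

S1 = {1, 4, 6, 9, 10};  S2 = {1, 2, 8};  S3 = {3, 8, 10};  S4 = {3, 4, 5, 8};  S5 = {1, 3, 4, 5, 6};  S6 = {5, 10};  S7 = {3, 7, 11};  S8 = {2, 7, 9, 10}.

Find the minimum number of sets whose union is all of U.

S1 and S2 and S4 and S7 together: S1 ∪ S2 ∪ S4 ∪ S7 = {1, 2, 3, 4, 5, 6, 7, 8, 9, 10, 11} — every item is covered.
No 3 of the 8 sets cover everything (all 56 combinations miss at least one item), so 4 is optimal.

4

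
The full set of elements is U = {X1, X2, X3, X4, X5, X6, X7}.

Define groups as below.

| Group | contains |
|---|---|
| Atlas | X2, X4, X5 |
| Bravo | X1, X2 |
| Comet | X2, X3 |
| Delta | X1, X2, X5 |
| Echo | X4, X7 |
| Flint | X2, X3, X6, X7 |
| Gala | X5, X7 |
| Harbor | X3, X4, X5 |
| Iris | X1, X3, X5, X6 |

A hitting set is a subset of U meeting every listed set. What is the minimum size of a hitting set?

H = {X2, X4, X5} meets every group (each contains at least one member of H), and |H| = 3.
No choice of 2 elements meets every group, so 3 is the minimum.

3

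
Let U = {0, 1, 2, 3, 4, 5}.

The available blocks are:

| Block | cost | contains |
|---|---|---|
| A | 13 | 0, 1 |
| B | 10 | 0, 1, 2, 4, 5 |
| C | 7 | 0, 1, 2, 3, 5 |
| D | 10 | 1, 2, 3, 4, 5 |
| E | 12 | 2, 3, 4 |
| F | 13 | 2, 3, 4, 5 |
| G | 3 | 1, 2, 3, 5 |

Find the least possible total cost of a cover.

13

B, G together cover every point (B ∪ G = {0, 1, 2, 3, 4, 5}); total cost 10 + 3 = 13.
No covering selection has total cost below 13.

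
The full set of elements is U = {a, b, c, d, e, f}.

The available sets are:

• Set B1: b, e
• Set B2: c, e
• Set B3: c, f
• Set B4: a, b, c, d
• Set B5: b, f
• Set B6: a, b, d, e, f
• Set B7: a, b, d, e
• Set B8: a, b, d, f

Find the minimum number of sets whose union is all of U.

B3 and B7 together: B3 ∪ B7 = {a, b, c, d, e, f} — every element is covered.
No single set has all 6 elements (the largest, B6, has 5), so 2 is optimal.

2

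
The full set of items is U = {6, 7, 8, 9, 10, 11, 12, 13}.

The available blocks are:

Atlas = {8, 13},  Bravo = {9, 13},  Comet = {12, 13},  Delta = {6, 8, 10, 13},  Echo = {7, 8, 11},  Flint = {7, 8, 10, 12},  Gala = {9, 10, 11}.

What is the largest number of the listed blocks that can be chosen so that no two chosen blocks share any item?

2

Atlas, Gala are pairwise disjoint (Atlas={8,13}; Gala={9,10,11}).
Every remaining block overlaps one of these, and no 3 of the listed blocks are pairwise disjoint, so 2 is the maximum.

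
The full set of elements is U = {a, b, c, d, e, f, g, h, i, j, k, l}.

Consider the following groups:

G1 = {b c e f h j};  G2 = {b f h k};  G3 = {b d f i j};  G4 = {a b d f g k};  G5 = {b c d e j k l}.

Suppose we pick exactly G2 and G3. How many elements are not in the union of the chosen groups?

Union of G2, G3 = {b, d, f, h, i, j, k}.
Not covered: a, c, e, g, l — 5 elements.

5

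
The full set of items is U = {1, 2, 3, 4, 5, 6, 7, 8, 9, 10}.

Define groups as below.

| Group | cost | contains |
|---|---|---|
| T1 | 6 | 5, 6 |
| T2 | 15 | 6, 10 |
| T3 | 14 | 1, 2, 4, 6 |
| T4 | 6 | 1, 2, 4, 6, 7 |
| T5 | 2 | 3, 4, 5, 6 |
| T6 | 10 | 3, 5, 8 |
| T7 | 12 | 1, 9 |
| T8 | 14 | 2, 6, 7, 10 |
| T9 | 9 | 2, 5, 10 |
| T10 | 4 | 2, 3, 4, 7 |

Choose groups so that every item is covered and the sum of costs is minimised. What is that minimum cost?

T5, T6, T7, T9, T10 together cover every item (T5 ∪ T6 ∪ T7 ∪ T9 ∪ T10 = {1, 2, 3, 4, 5, 6, 7, 8, 9, 10}); total cost 2 + 10 + 12 + 9 + 4 = 37.
The greedy pick T5, T4, T9, T6, T7 costs 39; no covering selection beats 37.

37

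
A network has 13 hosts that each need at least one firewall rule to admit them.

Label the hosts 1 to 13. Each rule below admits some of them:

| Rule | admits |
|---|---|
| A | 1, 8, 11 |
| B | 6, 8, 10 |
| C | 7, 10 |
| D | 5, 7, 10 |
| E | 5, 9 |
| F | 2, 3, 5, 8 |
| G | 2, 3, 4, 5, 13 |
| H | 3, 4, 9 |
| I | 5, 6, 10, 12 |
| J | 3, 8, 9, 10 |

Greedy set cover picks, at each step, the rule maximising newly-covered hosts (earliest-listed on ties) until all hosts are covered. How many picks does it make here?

5

Greedy: pick G (covers 5 new) → pick A (covers 3 new) → pick I (covers 3 new) → pick C (covers 1 new) → pick E (covers 1 new). Total picks: 5.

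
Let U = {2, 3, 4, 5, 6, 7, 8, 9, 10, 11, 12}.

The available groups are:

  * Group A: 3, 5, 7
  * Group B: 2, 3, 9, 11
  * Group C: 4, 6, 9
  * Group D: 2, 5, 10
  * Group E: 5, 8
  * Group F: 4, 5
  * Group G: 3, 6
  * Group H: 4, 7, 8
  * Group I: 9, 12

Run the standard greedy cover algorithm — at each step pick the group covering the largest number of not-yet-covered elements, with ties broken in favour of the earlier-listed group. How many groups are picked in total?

Greedy: pick B (covers 4 new) → pick H (covers 3 new) → pick D (covers 2 new) → pick C (covers 1 new) → pick I (covers 1 new). Total picks: 5.

5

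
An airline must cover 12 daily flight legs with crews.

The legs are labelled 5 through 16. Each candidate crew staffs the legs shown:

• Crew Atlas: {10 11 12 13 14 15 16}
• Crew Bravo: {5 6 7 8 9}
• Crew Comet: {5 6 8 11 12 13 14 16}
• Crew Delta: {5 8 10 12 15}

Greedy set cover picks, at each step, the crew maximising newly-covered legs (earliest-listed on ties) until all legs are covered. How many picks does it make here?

Greedy: pick Comet (covers 8 new) → pick Atlas (covers 2 new) → pick Bravo (covers 2 new). Total picks: 3.
(The true minimum cover uses only 2 crews, so greedy is not optimal here.)

3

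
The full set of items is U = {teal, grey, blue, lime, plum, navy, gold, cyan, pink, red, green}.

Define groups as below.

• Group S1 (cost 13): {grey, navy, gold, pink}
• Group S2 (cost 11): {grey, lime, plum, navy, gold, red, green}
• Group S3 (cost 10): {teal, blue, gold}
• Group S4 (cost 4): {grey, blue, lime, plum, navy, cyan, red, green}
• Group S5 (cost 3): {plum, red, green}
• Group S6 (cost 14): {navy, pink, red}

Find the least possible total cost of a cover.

27

S1, S3, S4 together cover every item (S1 ∪ S3 ∪ S4 = {teal, grey, blue, lime, plum, navy, gold, cyan, pink, red, green}); total cost 13 + 10 + 4 = 27.
No covering selection has total cost below 27.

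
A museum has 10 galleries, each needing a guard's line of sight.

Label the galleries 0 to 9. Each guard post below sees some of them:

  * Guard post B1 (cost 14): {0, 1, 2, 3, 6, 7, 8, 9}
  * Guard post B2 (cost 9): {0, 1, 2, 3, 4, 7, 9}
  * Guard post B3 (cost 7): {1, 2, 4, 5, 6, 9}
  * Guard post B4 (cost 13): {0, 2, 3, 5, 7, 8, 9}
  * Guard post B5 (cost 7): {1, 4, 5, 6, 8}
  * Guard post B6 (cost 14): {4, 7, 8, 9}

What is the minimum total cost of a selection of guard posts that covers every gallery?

B2, B5 together cover every gallery (B2 ∪ B5 = {0, 1, 2, 3, 4, 5, 6, 7, 8, 9}); total cost 9 + 7 = 16.
The greedy pick B3, B2, B5 costs 23; no covering selection beats 16.

16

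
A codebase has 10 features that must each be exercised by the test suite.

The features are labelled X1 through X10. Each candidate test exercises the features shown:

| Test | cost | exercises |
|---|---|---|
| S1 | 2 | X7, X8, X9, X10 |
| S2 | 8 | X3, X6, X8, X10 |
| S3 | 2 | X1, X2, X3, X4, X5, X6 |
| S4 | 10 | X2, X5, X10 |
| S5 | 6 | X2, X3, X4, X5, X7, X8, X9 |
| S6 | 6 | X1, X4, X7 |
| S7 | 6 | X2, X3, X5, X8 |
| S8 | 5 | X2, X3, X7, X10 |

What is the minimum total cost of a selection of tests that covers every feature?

4

S1, S3 together cover every feature (S1 ∪ S3 = {X1, X2, X3, X4, X5, X6, X7, X8, X9, X10}); total cost 2 + 2 = 4.
No covering selection has total cost below 4.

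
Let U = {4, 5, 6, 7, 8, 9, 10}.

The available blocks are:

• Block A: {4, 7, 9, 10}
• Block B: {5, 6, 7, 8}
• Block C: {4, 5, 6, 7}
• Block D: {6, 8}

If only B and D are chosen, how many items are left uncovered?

3

Union of B, D = {5, 6, 7, 8}.
Not covered: 4, 9, 10 — 3 items.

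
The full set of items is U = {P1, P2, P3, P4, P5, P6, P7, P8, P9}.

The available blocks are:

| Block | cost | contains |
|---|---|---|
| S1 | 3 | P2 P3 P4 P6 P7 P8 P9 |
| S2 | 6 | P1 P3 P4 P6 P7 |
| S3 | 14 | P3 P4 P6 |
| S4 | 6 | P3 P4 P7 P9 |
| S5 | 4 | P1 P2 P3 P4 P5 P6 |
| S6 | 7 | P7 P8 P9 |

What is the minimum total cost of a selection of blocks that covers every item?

7

S1, S5 together cover every item (S1 ∪ S5 = {P1, P2, P3, P4, P5, P6, P7, P8, P9}); total cost 3 + 4 = 7.
No covering selection has total cost below 7.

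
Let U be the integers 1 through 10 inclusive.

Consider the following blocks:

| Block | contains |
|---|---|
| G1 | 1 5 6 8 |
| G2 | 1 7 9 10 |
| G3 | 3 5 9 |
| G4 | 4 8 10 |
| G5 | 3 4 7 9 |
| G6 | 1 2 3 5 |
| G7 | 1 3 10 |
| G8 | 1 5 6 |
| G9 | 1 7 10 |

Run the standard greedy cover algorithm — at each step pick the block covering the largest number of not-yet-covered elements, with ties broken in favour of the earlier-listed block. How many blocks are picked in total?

Greedy: pick G1 (covers 4 new) → pick G5 (covers 4 new) → pick G2 (covers 1 new) → pick G6 (covers 1 new). Total picks: 4.

4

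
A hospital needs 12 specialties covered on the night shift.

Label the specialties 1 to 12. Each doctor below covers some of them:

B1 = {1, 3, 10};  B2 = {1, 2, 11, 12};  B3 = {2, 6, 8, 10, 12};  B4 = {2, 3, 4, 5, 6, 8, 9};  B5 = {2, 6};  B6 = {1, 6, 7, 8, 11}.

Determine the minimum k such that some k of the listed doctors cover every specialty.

3

Take {B3, B4, B6}. Their union is {1, 2, 3, 4, 5, 6, 7, 8, 9, 10, 11, 12}, which is all 12 specialties.
Only B4 contains 4, so B4 is forced; the remaining 5 specialties need at least 2 more doctors (each remaining doctor adds at most 3) — so at least 3 doctors are needed, and 3 is optimal.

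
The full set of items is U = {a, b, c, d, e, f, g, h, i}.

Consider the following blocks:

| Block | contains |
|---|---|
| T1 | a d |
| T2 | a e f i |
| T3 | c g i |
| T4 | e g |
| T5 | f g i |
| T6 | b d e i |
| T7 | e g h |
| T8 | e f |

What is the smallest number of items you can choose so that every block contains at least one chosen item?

3

T = {d, e, g} meets every block (each contains at least one member of T), and |T| = 3.
The blocks T1, T3, T8 are pairwise disjoint, so any hitting set needs a separate item for each — at least 3. Hence 3 is optimal.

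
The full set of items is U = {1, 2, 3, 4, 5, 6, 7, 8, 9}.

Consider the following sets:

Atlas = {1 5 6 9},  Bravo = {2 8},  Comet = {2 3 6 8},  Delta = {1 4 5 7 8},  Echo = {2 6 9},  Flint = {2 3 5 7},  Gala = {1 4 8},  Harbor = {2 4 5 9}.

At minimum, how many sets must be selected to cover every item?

3

Atlas and Flint and Gala together: Atlas ∪ Flint ∪ Gala = {1, 2, 3, 4, 5, 6, 7, 8, 9} — every item is covered.
No 2 of the 8 sets cover everything (all 28 combinations miss at least one item), so 3 is optimal.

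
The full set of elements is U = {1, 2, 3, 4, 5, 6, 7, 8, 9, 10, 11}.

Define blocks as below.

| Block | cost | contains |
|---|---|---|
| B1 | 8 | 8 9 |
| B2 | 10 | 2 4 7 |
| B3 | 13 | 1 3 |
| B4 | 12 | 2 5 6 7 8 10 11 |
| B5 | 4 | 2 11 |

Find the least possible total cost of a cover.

B1, B2, B3, B4 together cover every element (B1 ∪ B2 ∪ B3 ∪ B4 = {1, 2, 3, 4, 5, 6, 7, 8, 9, 10, 11}); total cost 8 + 10 + 13 + 12 = 43.
No covering selection has total cost below 43.

43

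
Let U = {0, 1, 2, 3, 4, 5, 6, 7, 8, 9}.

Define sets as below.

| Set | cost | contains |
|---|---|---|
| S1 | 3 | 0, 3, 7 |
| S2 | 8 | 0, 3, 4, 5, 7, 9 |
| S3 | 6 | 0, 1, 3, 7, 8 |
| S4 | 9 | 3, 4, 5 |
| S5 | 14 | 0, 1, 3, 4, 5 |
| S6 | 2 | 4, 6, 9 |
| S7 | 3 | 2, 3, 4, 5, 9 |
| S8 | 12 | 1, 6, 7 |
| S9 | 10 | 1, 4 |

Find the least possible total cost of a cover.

11

S3, S6, S7 together cover every point (S3 ∪ S6 ∪ S7 = {0, 1, 2, 3, 4, 5, 6, 7, 8, 9}); total cost 6 + 2 + 3 = 11.
The greedy pick S7, S1, S6, S3 costs 14; no covering selection beats 11.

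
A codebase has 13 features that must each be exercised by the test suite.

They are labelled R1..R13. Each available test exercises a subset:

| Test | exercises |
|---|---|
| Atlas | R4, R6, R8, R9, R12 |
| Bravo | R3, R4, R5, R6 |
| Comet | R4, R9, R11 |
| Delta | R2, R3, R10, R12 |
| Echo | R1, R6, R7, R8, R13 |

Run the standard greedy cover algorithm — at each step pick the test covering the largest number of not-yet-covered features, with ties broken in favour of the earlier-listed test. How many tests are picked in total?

Greedy: pick Atlas (covers 5 new) → pick Delta (covers 3 new) → pick Echo (covers 3 new) → pick Bravo (covers 1 new) → pick Comet (covers 1 new). Total picks: 5.
(The true minimum cover uses only 4 tests, so greedy is not optimal here.)

5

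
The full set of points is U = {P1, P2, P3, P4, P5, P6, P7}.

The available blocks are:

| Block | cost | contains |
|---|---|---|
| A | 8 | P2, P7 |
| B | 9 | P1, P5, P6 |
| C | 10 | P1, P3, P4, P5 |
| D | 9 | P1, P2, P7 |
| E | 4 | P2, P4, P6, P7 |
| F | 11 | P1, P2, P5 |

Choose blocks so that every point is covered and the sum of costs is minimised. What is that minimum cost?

14

C, E together cover every point (C ∪ E = {P1, P2, P3, P4, P5, P6, P7}); total cost 10 + 4 = 14.
No covering selection has total cost below 14.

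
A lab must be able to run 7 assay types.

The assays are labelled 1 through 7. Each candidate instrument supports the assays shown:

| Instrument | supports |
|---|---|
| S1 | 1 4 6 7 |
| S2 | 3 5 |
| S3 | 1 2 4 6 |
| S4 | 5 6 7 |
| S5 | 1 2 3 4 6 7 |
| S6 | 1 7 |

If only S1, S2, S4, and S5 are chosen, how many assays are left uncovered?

Union of S1, S2, S4, S5 = {1, 2, 3, 4, 5, 6, 7} — that's every assay, so 0 are uncovered.

0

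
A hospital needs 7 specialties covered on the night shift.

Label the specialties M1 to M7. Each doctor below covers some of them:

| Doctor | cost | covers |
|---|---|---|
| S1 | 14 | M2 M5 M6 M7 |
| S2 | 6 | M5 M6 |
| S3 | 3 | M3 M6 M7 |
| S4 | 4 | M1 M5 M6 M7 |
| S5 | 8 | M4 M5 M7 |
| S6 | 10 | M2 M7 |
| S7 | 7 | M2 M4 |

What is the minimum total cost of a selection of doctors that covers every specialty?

14

S3, S4, S7 together cover every specialty (S3 ∪ S4 ∪ S7 = {M1, M2, M3, M4, M5, M6, M7}); total cost 3 + 4 + 7 = 14.
No covering selection has total cost below 14.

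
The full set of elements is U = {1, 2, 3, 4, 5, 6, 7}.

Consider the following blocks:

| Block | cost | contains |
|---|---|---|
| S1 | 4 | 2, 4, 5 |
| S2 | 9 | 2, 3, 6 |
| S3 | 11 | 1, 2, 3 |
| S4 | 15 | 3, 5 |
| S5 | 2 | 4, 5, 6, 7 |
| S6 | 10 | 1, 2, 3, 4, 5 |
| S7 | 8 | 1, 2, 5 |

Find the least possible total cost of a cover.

S5, S6 together cover every element (S5 ∪ S6 = {1, 2, 3, 4, 5, 6, 7}); total cost 2 + 10 = 12.
No covering selection has total cost below 12.

12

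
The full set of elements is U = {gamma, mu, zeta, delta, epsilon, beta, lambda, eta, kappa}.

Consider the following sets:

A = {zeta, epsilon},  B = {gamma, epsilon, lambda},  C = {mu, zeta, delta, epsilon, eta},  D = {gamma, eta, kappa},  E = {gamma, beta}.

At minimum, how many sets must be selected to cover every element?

4

B, C, D, and E cover everything between them: the union {gamma, mu, zeta, delta, epsilon, beta, lambda, eta, kappa} is all of U.
No 3 of the 5 sets cover everything (all 10 combinations miss at least one element), so 4 is optimal.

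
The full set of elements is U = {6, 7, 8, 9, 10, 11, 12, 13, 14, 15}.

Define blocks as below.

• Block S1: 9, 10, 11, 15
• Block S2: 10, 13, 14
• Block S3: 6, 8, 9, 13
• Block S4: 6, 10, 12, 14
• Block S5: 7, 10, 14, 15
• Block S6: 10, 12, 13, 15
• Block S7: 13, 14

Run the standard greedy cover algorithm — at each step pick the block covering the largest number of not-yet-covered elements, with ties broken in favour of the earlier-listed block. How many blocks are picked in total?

Greedy: pick S1 (covers 4 new) → pick S3 (covers 3 new) → pick S4 (covers 2 new) → pick S5 (covers 1 new). Total picks: 4.

4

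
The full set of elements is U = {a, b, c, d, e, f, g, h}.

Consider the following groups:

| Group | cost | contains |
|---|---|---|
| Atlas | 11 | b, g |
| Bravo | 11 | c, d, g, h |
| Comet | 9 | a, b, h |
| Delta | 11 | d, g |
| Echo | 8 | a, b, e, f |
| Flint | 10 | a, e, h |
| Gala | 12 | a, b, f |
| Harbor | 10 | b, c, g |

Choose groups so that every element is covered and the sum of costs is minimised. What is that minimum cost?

Bravo, Echo together cover every element (Bravo ∪ Echo = {a, b, c, d, e, f, g, h}); total cost 11 + 8 = 19.
No covering selection has total cost below 19.

19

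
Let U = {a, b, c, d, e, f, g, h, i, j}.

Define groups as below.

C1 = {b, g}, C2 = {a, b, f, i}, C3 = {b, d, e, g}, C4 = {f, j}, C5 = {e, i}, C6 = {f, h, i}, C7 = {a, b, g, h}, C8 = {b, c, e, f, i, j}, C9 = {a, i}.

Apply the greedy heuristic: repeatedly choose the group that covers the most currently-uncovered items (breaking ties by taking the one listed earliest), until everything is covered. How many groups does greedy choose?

3

Greedy: pick C8 (covers 6 new) → pick C7 (covers 3 new) → pick C3 (covers 1 new). Total picks: 3.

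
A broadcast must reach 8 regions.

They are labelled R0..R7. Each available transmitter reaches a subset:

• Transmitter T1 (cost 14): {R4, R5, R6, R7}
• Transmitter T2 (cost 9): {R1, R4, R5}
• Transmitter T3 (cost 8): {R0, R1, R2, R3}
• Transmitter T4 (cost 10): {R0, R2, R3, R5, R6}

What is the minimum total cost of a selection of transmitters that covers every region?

22

T1, T3 together cover every region (T1 ∪ T3 = {R0, R1, R2, R3, R4, R5, R6, R7}); total cost 14 + 8 = 22.
No covering selection has total cost below 22.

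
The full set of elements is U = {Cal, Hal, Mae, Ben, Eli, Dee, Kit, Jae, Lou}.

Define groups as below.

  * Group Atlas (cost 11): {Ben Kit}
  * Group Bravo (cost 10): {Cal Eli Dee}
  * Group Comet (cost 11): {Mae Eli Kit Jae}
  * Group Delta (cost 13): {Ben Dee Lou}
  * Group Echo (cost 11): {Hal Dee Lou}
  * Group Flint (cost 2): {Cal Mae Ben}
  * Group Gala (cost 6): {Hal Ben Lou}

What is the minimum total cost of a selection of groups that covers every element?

Comet, Echo, Flint together cover every element (Comet ∪ Echo ∪ Flint = {Cal, Hal, Mae, Ben, Eli, Dee, Kit, Jae, Lou}); total cost 11 + 11 + 2 = 24.
The greedy pick Flint, Gala, Comet, Bravo costs 29; no covering selection beats 24.

24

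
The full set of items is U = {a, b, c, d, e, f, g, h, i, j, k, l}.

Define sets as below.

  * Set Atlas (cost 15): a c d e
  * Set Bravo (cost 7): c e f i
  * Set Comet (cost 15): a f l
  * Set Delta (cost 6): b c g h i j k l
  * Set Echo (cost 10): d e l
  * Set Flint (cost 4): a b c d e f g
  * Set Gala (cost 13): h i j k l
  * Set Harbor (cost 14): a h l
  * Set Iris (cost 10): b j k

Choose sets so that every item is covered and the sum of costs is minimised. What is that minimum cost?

10

Delta, Flint together cover every item (Delta ∪ Flint = {a, b, c, d, e, f, g, h, i, j, k, l}); total cost 6 + 4 = 10.
No covering selection has total cost below 10.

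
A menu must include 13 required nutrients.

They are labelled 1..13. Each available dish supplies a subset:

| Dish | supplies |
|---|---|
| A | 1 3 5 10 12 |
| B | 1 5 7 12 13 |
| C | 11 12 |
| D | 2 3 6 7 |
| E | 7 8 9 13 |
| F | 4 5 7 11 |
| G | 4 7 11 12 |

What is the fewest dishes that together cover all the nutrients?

A and D and E and G together: A ∪ D ∪ E ∪ G = {1, 2, 3, 4, 5, 6, 7, 8, 9, 10, 11, 12, 13} — every nutrient is covered.
Only D contains 2, so D is forced; the remaining 9 nutrients need at least 3 more dishes (each remaining dish adds at most 4) — so at least 4 dishes are needed, and 4 is optimal.

4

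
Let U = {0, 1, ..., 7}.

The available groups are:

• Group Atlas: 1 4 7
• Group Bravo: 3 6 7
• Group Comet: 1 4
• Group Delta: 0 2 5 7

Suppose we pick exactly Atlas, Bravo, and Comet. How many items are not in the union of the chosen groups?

3

Union of Atlas, Bravo, Comet = {1, 3, 4, 6, 7}.
Not covered: 0, 2, 5 — 3 items.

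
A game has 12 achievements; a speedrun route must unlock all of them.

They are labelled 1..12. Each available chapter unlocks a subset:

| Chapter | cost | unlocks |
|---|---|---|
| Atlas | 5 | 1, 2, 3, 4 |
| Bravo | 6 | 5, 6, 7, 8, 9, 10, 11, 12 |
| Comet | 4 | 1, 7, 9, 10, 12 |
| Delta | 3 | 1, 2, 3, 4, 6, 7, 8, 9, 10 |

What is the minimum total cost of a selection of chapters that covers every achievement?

Bravo, Delta together cover every achievement (Bravo ∪ Delta = {1, 2, 3, 4, 5, 6, 7, 8, 9, 10, 11, 12}); total cost 6 + 3 = 9.
No covering selection has total cost below 9.

9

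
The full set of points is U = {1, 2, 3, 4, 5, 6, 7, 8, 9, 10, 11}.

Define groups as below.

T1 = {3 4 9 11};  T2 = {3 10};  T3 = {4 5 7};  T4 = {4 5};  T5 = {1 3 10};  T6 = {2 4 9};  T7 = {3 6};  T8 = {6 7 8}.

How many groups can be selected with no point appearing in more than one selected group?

3

T4, T5, T8 are pairwise disjoint (T4={4,5}; T5={1,3,10}; T8={6,7,8}).
Every remaining group overlaps one of these, and no 4 of the listed groups are pairwise disjoint, so 3 is the maximum.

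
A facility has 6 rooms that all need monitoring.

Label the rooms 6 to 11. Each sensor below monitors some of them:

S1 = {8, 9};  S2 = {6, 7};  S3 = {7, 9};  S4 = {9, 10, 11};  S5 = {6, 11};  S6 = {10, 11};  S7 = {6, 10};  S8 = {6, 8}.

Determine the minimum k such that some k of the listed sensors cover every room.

3

S1 and S2 and S4 together: S1 ∪ S2 ∪ S4 = {6, 7, 8, 9, 10, 11} — every room is covered.
No 2 of the 8 sensors cover everything (all 28 combinations miss at least one room), so 3 is optimal.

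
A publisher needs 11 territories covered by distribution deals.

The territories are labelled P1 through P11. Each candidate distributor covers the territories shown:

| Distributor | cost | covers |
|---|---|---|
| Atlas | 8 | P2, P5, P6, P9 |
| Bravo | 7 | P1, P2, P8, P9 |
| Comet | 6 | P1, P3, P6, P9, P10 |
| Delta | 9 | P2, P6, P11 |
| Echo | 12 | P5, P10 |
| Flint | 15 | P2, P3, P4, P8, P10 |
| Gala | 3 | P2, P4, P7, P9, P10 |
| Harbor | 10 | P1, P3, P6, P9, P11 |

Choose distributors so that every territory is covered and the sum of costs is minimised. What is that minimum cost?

Atlas, Bravo, Gala, Harbor together cover every territory (Atlas ∪ Bravo ∪ Gala ∪ Harbor = {P1, P2, P3, P4, P5, P6, P7, P8, P9, P10, P11}); total cost 8 + 7 + 3 + 10 = 28.
The greedy pick Gala, Comet, Bravo, Atlas, Delta costs 33; no covering selection beats 28.

28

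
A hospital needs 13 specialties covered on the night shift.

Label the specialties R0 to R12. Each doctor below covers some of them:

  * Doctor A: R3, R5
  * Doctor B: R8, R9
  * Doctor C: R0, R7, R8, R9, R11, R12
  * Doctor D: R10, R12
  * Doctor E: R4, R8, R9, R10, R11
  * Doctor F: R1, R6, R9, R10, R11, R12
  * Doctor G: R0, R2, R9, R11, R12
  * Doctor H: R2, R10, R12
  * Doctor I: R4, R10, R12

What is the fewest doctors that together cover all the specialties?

5

Take {A, C, F, H, I}. Their union is {R0, R1, R2, R3, R4, R5, R6, R7, R8, R9, R10, R11, R12}, which is all 13 specialties.
No 4 of the 9 doctors cover everything (all 126 combinations miss at least one specialty), so 5 is optimal.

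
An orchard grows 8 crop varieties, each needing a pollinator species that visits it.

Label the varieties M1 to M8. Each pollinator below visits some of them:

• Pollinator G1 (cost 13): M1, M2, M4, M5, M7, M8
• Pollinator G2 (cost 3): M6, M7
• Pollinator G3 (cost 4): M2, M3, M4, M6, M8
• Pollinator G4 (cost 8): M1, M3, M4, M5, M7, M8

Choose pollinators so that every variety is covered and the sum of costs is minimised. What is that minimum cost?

G3, G4 together cover every variety (G3 ∪ G4 = {M1, M2, M3, M4, M5, M6, M7, M8}); total cost 4 + 8 = 12.
No covering selection has total cost below 12.

12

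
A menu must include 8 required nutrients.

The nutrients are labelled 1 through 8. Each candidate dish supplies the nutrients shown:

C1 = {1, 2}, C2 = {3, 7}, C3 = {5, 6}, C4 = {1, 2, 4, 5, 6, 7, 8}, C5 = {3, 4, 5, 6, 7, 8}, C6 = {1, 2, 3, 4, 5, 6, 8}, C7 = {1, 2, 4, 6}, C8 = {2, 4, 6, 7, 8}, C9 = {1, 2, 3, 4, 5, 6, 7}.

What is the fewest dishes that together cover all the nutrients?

C8 and C9 together: C8 ∪ C9 = {1, 2, 3, 4, 5, 6, 7, 8} — every nutrient is covered.
No single dish has all 8 nutrients (the largest, C4, has 7), so 2 is optimal.

2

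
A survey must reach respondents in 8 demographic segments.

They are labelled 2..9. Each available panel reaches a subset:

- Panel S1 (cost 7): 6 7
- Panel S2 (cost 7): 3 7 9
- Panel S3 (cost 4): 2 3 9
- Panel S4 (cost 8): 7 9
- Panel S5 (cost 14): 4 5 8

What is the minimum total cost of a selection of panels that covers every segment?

S1, S3, S5 together cover every segment (S1 ∪ S3 ∪ S5 = {2, 3, 4, 5, 6, 7, 8, 9}); total cost 7 + 4 + 14 = 25.
No covering selection has total cost below 25.

25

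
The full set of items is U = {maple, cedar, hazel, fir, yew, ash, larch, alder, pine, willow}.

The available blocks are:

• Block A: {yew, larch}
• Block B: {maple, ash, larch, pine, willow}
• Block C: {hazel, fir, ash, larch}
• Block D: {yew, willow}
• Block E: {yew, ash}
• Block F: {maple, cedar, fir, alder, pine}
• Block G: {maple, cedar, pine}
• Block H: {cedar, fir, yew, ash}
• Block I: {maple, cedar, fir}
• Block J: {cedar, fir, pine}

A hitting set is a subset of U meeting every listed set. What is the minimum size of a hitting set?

3

T = {maple, fir, yew} meets every block (each contains at least one member of T), and |T| = 3.
The blocks C, D, G are pairwise disjoint, so any hitting set needs a separate item for each — at least 3. Hence 3 is optimal.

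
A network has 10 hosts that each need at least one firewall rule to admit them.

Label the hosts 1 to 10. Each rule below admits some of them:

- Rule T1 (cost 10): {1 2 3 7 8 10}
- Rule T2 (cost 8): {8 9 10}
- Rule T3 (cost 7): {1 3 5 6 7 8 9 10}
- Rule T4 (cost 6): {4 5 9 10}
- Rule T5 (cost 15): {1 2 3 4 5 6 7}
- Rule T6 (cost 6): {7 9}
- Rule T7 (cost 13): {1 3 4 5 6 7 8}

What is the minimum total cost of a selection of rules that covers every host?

22

T3, T5 together cover every host (T3 ∪ T5 = {1, 2, 3, 4, 5, 6, 7, 8, 9, 10}); total cost 7 + 15 = 22.
The greedy pick T3, T4, T1 costs 23; no covering selection beats 22.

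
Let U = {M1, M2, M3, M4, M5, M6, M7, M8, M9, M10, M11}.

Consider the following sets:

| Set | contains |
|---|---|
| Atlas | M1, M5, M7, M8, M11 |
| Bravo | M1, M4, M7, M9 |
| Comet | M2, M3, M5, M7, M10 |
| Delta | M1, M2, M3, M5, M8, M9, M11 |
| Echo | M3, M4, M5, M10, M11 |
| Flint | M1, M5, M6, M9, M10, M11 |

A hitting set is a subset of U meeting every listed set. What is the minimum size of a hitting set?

2

Take H = {M4, M5}. Each listed set contains at least one of these, so H is a hitting set of size 2.
No single element lies in every set, so at least 2 are needed and 2 is optimal.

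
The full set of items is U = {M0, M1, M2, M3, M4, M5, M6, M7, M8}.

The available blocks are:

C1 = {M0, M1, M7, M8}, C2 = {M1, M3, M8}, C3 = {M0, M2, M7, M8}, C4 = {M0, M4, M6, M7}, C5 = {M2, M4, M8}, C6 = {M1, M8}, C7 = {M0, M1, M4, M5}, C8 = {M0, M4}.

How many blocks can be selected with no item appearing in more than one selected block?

C2, C8 are pairwise disjoint (C2={M1,M3,M8}; C8={M0,M4}).
Every remaining block overlaps one of these, and no 3 of the listed blocks are pairwise disjoint, so 2 is the maximum.

2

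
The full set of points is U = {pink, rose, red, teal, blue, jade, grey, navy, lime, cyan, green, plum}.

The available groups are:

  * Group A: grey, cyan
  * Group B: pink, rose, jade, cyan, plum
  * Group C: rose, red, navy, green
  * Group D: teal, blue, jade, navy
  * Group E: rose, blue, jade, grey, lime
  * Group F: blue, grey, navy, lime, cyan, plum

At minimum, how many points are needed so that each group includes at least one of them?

H = {jade, grey, green} meets every group (each contains at least one member of H), and |H| = 3.
No choice of 2 points meets every group, so 3 is the minimum.

3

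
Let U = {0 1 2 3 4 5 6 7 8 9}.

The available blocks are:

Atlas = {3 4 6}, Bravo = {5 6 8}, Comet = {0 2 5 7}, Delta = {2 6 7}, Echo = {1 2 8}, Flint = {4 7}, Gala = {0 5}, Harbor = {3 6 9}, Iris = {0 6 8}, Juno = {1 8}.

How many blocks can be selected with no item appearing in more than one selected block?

4

Echo, Flint, Gala, Harbor are pairwise disjoint (Echo={1,2,8}; Flint={4,7}; Gala={0,5}; Harbor={3,6,9}).
Every remaining block overlaps one of these, and no 5 of the listed blocks are pairwise disjoint, so 4 is the maximum.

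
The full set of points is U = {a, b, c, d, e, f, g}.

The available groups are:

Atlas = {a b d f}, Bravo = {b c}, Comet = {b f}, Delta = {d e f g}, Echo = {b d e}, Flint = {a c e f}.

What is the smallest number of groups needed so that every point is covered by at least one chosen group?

3

Delta, Echo, and Flint cover everything between them: the union {a, b, c, d, e, f, g} is all of U.
Only Delta contains g, so Delta is forced; the remaining 3 points need at least 2 more groups (each remaining group adds at most 2) — so at least 3 groups are needed, and 3 is optimal.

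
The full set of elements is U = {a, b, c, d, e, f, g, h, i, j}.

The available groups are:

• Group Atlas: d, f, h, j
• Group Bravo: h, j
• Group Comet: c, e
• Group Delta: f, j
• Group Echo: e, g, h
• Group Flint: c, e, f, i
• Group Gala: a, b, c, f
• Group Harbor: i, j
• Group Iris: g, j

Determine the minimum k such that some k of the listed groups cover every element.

Take {Atlas, Flint, Gala, Iris}. Their union is {a, b, c, d, e, f, g, h, i, j}, which is all 10 elements.
No 3 of the 9 groups cover everything (all 84 combinations miss at least one element), so 4 is optimal.

4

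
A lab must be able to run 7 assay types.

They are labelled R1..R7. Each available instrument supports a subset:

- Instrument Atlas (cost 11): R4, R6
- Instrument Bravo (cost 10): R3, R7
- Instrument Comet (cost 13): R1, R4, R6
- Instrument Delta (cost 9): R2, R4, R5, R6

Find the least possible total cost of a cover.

32

Bravo, Comet, Delta together cover every assay (Bravo ∪ Comet ∪ Delta = {R1, R2, R3, R4, R5, R6, R7}); total cost 10 + 13 + 9 = 32.
No covering selection has total cost below 32.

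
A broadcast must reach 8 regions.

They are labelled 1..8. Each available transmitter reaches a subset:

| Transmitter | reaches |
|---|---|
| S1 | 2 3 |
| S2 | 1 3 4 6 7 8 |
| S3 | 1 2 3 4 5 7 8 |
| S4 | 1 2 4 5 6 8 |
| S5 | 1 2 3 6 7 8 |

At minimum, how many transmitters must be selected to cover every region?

2

S4 and S5 together: S4 ∪ S5 = {1, 2, 3, 4, 5, 6, 7, 8} — every region is covered.
No single transmitter has all 8 regions (the largest, S3, has 7), so 2 is optimal.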